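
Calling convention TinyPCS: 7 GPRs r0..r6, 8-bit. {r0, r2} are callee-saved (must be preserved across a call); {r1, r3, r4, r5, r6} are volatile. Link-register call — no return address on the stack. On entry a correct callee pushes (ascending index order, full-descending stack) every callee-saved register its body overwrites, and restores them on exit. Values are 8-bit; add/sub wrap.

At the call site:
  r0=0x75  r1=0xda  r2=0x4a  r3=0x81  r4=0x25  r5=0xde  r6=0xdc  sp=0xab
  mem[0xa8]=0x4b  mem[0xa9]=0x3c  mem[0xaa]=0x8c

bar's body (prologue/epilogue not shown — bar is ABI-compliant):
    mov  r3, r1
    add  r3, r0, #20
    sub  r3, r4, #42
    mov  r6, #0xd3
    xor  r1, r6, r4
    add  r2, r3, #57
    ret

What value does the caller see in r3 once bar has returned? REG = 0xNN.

REG = 0xfb

prologue: push r2 -> mem[0xaa]=0x4a, sp=0xaa
body[0] mov  r3, r1 -> r3=0xda
body[1] add  r3, r0, #20 -> r3=0x89
body[2] sub  r3, r4, #42 -> r3=0xfb
body[3] mov  r6, #0xd3 -> r6=0xd3
body[4] xor  r1, r6, r4 -> r1=0xf6
body[5] add  r2, r3, #57 -> r2=0x34
epilogue: pop r2=0x4a, sp=0xab
r3 is caller-saved -> body value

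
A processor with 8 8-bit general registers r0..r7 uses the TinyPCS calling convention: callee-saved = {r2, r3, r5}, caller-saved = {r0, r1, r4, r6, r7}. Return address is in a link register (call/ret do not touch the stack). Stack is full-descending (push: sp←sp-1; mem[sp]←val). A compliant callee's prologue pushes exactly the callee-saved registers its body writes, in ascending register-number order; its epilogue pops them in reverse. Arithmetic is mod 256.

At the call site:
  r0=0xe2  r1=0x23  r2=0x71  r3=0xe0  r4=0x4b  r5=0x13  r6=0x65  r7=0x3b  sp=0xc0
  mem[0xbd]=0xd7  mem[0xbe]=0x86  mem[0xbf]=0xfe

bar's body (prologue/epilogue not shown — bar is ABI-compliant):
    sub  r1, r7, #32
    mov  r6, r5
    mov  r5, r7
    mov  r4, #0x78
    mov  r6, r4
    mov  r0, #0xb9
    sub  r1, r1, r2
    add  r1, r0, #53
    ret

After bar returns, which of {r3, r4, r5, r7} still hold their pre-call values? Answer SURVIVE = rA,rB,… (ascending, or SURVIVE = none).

prologue: push r5 -> mem[0xbf]=0x13, sp=0xbf
body[0] sub  r1, r7, #32 -> r1=0x1b
body[1] mov  r6, r5 -> r6=0x13
body[2] mov  r5, r7 -> r5=0x3b
body[3] mov  r4, #0x78 -> r4=0x78
body[4] mov  r6, r4 -> r6=0x78
body[5] mov  r0, #0xb9 -> r0=0xb9
body[6] sub  r1, r1, r2 -> r1=0xaa
body[7] add  r1, r0, #53 -> r1=0xee
epilogue: pop r5=0x13, sp=0xc0
r3: callee-saved, written=False
r4: caller-saved, written=True
r5: callee-saved, written=True
r7: caller-saved, written=False

SURVIVE = r3,r5,r7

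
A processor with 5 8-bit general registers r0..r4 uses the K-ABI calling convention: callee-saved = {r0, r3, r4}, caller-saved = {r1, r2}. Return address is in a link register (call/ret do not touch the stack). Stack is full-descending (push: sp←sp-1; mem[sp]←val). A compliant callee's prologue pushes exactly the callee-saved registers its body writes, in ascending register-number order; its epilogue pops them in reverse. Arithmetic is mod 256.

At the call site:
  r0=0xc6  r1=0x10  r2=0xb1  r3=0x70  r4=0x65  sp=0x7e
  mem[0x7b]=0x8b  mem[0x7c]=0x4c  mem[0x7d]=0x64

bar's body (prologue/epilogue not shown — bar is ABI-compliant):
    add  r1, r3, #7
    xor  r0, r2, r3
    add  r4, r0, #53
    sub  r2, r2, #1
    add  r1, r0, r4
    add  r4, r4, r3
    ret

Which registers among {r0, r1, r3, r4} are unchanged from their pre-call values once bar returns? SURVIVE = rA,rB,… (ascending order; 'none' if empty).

prologue: push r0 → mem[0x7d]=0xc6, sp=0x7d
prologue: push r4 → mem[0x7c]=0x65, sp=0x7c
body[0] add  r1, r3, #7 → r1=0x77
body[1] xor  r0, r2, r3 → r0=0xc1
body[2] add  r4, r0, #53 → r4=0xf6
body[3] sub  r2, r2, #1 → r2=0xb0
body[4] add  r1, r0, r4 → r1=0xb7
body[5] add  r4, r4, r3 → r4=0x66
epilogue: pop r4=0x65, sp=0x7d
epilogue: pop r0=0xc6, sp=0x7e
r0: callee-saved, written=True
r1: caller-saved, written=True
r3: callee-saved, written=False
r4: callee-saved, written=True

SURVIVE = r0,r3,r4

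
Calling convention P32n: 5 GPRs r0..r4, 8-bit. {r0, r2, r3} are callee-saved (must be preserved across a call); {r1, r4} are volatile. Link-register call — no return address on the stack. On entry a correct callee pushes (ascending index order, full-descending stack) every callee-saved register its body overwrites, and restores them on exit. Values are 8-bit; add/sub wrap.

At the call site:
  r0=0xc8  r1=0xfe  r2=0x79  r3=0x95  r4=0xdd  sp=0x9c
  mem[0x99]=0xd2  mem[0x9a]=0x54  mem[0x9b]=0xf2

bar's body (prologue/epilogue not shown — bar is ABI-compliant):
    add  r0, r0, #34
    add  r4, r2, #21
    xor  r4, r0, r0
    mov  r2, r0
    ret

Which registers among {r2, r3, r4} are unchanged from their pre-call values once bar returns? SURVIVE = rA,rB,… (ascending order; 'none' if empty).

prologue: push r0 -> mem[0x9b]=0xc8, sp=0x9b
prologue: push r2 -> mem[0x9a]=0x79, sp=0x9a
body[0] add  r0, r0, #34 -> r0=0xea
body[1] add  r4, r2, #21 -> r4=0x8e
body[2] xor  r4, r0, r0 -> r4=0x00
body[3] mov  r2, r0 -> r2=0xea
epilogue: pop r2=0x79, sp=0x9b
epilogue: pop r0=0xc8, sp=0x9c
r2: callee-saved, written=True
r3: callee-saved, written=False
r4: caller-saved, written=True

SURVIVE = r2,r3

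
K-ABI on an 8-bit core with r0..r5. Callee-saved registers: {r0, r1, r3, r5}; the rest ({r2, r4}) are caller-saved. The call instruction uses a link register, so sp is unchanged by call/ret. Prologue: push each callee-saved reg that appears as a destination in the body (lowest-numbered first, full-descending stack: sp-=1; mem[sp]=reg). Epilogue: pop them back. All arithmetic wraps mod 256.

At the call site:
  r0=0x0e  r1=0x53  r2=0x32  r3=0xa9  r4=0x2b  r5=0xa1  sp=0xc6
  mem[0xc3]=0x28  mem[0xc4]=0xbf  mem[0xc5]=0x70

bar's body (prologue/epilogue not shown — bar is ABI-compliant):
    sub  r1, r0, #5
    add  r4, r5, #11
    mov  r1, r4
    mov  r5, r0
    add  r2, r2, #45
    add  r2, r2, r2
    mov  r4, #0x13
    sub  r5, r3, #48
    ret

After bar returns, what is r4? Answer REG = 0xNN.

prologue: push r1 -> mem[0xc5]=0x53, sp=0xc5
prologue: push r5 -> mem[0xc4]=0xa1, sp=0xc4
body[0] sub  r1, r0, #5 -> r1=0x09
body[1] add  r4, r5, #11 -> r4=0xac
body[2] mov  r1, r4 -> r1=0xac
body[3] mov  r5, r0 -> r5=0x0e
body[4] add  r2, r2, #45 -> r2=0x5f
body[5] add  r2, r2, r2 -> r2=0xbe
body[6] mov  r4, #0x13 -> r4=0x13
body[7] sub  r5, r3, #48 -> r5=0x79
epilogue: pop r5=0xa1, sp=0xc5
epilogue: pop r1=0x53, sp=0xc6
r4 is caller-saved -> body value

REG = 0x13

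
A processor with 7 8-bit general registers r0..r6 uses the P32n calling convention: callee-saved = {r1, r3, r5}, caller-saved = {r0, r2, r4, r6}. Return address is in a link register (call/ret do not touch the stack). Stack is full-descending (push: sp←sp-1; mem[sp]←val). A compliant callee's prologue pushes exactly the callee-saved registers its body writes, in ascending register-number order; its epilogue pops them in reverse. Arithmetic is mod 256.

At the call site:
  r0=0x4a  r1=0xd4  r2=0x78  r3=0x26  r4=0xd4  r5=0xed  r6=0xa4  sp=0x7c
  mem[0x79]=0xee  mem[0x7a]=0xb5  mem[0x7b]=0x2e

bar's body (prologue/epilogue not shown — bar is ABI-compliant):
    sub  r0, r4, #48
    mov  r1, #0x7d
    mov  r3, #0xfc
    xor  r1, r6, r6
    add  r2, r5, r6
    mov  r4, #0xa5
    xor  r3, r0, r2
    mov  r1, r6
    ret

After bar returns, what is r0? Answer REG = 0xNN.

prologue: push r1 → mem[0x7b]=0xd4, sp=0x7b
prologue: push r3 → mem[0x7a]=0x26, sp=0x7a
body[0] sub  r0, r4, #48 → r0=0xa4
body[1] mov  r1, #0x7d → r1=0x7d
body[2] mov  r3, #0xfc → r3=0xfc
body[3] xor  r1, r6, r6 → r1=0x00
body[4] add  r2, r5, r6 → r2=0x91
body[5] mov  r4, #0xa5 → r4=0xa5
body[6] xor  r3, r0, r2 → r3=0x35
body[7] mov  r1, r6 → r1=0xa4
epilogue: pop r3=0x26, sp=0x7b
epilogue: pop r1=0xd4, sp=0x7c
r0 is caller-saved → body value

REG = 0xa4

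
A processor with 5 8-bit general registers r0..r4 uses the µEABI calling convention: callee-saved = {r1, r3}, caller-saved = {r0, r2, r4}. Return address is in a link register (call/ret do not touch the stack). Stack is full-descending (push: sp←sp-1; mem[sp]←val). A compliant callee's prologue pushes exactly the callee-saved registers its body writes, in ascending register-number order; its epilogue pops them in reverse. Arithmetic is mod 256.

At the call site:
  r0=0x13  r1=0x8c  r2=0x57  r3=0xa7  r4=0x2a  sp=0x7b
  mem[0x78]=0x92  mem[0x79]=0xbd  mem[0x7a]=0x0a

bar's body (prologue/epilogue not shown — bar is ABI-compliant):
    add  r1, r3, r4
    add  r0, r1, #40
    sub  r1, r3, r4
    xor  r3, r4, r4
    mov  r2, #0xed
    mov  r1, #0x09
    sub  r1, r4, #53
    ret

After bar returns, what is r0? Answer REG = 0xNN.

REG = 0xf9

prologue: push r1 -> mem[0x7a]=0x8c, sp=0x7a
prologue: push r3 -> mem[0x79]=0xa7, sp=0x79
body[0] add  r1, r3, r4 -> r1=0xd1
body[1] add  r0, r1, #40 -> r0=0xf9
body[2] sub  r1, r3, r4 -> r1=0x7d
body[3] xor  r3, r4, r4 -> r3=0x00
body[4] mov  r2, #0xed -> r2=0xed
body[5] mov  r1, #0x09 -> r1=0x09
body[6] sub  r1, r4, #53 -> r1=0xf5
epilogue: pop r3=0xa7, sp=0x7a
epilogue: pop r1=0x8c, sp=0x7b
r0 is caller-saved -> body value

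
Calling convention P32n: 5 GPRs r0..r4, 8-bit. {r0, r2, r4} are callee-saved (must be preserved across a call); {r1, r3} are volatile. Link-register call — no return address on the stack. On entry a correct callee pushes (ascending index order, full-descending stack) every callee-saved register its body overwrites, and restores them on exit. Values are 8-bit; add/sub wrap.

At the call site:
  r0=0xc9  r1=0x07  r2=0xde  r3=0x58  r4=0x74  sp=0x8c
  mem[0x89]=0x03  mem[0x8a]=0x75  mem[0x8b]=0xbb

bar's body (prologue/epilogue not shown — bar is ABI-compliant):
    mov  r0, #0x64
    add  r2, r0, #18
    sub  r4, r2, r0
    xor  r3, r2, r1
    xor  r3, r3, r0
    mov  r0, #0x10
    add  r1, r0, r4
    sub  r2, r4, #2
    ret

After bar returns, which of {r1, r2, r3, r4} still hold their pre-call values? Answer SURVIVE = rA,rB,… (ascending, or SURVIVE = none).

prologue: push r0 → mem[0x8b]=0xc9, sp=0x8b
prologue: push r2 → mem[0x8a]=0xde, sp=0x8a
prologue: push r4 → mem[0x89]=0x74, sp=0x89
body[0] mov  r0, #0x64 → r0=0x64
body[1] add  r2, r0, #18 → r2=0x76
body[2] sub  r4, r2, r0 → r4=0x12
body[3] xor  r3, r2, r1 → r3=0x71
body[4] xor  r3, r3, r0 → r3=0x15
body[5] mov  r0, #0x10 → r0=0x10
body[6] add  r1, r0, r4 → r1=0x22
body[7] sub  r2, r4, #2 → r2=0x10
epilogue: pop r4=0x74, sp=0x8a
epilogue: pop r2=0xde, sp=0x8b
epilogue: pop r0=0xc9, sp=0x8c
r1: caller-saved, written=True
r2: callee-saved, written=True
r3: caller-saved, written=True
r4: callee-saved, written=True

SURVIVE = r2,r4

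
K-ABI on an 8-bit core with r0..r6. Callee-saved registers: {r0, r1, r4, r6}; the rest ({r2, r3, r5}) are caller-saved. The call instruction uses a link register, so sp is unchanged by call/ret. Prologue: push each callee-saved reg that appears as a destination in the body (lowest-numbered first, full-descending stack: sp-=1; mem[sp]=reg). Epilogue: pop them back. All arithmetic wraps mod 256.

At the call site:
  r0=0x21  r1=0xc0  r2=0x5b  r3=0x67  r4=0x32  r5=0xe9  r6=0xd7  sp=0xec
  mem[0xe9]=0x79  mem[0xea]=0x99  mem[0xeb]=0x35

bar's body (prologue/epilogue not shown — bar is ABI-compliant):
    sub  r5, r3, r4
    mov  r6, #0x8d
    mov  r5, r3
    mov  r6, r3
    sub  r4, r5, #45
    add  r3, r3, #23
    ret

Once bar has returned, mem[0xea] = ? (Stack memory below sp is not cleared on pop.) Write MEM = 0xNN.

prologue: push r4 → mem[0xeb]=0x32, sp=0xeb
prologue: push r6 → mem[0xea]=0xd7, sp=0xea
body[0] sub  r5, r3, r4 → r5=0x35
body[1] mov  r6, #0x8d → r6=0x8d
body[2] mov  r5, r3 → r5=0x67
body[3] mov  r6, r3 → r6=0x67
body[4] sub  r4, r5, #45 → r4=0x3a
body[5] add  r3, r3, #23 → r3=0x7e
epilogue: pop r6=0xd7, sp=0xeb
epilogue: pop r4=0x32, sp=0xec
prologue pushed ['r4', 'r6'] at ['0xeb', '0xea']

MEM = 0xd7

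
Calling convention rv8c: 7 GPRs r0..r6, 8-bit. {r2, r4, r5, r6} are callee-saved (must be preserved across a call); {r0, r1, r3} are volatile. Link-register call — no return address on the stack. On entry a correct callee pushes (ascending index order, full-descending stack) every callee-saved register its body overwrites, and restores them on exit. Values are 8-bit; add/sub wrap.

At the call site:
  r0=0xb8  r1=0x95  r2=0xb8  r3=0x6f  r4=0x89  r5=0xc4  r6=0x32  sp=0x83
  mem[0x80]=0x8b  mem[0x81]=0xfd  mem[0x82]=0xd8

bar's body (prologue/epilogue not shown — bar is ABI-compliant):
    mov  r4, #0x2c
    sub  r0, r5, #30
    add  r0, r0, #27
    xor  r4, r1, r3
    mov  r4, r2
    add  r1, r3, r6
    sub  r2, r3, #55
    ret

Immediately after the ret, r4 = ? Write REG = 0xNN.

prologue: push r2 -> mem[0x82]=0xb8, sp=0x82
prologue: push r4 -> mem[0x81]=0x89, sp=0x81
body[0] mov  r4, #0x2c -> r4=0x2c
body[1] sub  r0, r5, #30 -> r0=0xa6
body[2] add  r0, r0, #27 -> r0=0xc1
body[3] xor  r4, r1, r3 -> r4=0xfa
body[4] mov  r4, r2 -> r4=0xb8
body[5] add  r1, r3, r6 -> r1=0xa1
body[6] sub  r2, r3, #55 -> r2=0x38
epilogue: pop r4=0x89, sp=0x82
epilogue: pop r2=0xb8, sp=0x83
r4 is callee-saved -> restored

REG = 0x89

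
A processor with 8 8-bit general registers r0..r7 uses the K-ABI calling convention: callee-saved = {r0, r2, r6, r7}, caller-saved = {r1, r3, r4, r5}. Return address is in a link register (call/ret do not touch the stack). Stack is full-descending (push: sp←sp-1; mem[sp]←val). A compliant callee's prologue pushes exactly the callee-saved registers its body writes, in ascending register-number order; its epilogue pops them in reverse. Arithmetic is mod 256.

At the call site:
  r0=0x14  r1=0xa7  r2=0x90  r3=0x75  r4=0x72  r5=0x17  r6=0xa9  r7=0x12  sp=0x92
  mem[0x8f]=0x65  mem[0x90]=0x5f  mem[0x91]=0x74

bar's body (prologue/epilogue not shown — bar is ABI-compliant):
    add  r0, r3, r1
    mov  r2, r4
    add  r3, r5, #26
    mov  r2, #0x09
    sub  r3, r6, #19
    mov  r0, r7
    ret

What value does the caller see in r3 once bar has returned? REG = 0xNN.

REG = 0x96

prologue: push r0 -> mem[0x91]=0x14, sp=0x91
prologue: push r2 -> mem[0x90]=0x90, sp=0x90
body[0] add  r0, r3, r1 -> r0=0x1c
body[1] mov  r2, r4 -> r2=0x72
body[2] add  r3, r5, #26 -> r3=0x31
body[3] mov  r2, #0x09 -> r2=0x09
body[4] sub  r3, r6, #19 -> r3=0x96
body[5] mov  r0, r7 -> r0=0x12
epilogue: pop r2=0x90, sp=0x91
epilogue: pop r0=0x14, sp=0x92
r3 is caller-saved -> body value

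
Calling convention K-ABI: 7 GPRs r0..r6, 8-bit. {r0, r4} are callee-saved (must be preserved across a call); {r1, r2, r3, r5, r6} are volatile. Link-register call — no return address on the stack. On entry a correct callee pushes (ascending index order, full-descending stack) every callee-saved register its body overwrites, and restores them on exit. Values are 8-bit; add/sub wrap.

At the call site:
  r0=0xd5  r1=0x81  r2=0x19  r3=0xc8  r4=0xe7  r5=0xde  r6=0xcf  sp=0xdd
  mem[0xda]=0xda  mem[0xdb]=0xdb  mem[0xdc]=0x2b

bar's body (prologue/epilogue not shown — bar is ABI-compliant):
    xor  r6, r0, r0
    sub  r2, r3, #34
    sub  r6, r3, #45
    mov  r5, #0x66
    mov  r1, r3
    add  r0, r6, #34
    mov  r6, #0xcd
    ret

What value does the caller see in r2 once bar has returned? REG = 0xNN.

prologue: push r0 → mem[0xdc]=0xd5, sp=0xdc
body[0] xor  r6, r0, r0 → r6=0x00
body[1] sub  r2, r3, #34 → r2=0xa6
body[2] sub  r6, r3, #45 → r6=0x9b
body[3] mov  r5, #0x66 → r5=0x66
body[4] mov  r1, r3 → r1=0xc8
body[5] add  r0, r6, #34 → r0=0xbd
body[6] mov  r6, #0xcd → r6=0xcd
epilogue: pop r0=0xd5, sp=0xdd
r2 is caller-saved → body value

REG = 0xa6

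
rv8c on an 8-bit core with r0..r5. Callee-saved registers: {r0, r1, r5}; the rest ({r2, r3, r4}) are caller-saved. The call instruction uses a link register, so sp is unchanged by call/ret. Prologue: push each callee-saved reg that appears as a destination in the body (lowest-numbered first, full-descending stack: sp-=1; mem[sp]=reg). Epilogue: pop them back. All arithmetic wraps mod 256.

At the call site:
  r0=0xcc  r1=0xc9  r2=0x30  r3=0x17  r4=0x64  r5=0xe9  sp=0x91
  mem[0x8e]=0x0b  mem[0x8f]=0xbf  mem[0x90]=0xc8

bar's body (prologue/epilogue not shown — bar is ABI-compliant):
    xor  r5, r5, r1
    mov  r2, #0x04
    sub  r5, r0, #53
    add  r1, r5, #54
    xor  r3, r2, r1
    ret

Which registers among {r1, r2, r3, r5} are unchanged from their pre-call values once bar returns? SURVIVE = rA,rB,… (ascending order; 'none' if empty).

SURVIVE = r1,r5

prologue: push r1 → mem[0x90]=0xc9, sp=0x90
prologue: push r5 → mem[0x8f]=0xe9, sp=0x8f
body[0] xor  r5, r5, r1 → r5=0x20
body[1] mov  r2, #0x04 → r2=0x04
body[2] sub  r5, r0, #53 → r5=0x97
body[3] add  r1, r5, #54 → r1=0xcd
body[4] xor  r3, r2, r1 → r3=0xc9
epilogue: pop r5=0xe9, sp=0x90
epilogue: pop r1=0xc9, sp=0x91
r1: callee-saved, written=True
r2: caller-saved, written=True
r3: caller-saved, written=True
r5: callee-saved, written=True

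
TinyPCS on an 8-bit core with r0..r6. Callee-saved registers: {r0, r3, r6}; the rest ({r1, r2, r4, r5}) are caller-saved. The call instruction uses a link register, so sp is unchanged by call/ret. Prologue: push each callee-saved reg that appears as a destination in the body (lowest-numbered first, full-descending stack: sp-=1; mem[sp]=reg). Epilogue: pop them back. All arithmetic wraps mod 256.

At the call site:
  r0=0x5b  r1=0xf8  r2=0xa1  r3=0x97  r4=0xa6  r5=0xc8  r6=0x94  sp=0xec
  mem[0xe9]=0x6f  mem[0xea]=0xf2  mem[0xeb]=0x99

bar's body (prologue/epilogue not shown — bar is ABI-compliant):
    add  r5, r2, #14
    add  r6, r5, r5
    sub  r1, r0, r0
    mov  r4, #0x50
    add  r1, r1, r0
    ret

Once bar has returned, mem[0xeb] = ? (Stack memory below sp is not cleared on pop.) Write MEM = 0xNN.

MEM = 0x94

prologue: push r6 -> mem[0xeb]=0x94, sp=0xeb
body[0] add  r5, r2, #14 -> r5=0xaf
body[1] add  r6, r5, r5 -> r6=0x5e
body[2] sub  r1, r0, r0 -> r1=0x00
body[3] mov  r4, #0x50 -> r4=0x50
body[4] add  r1, r1, r0 -> r1=0x5b
epilogue: pop r6=0x94, sp=0xec
prologue pushed ['r6'] at ['0xeb']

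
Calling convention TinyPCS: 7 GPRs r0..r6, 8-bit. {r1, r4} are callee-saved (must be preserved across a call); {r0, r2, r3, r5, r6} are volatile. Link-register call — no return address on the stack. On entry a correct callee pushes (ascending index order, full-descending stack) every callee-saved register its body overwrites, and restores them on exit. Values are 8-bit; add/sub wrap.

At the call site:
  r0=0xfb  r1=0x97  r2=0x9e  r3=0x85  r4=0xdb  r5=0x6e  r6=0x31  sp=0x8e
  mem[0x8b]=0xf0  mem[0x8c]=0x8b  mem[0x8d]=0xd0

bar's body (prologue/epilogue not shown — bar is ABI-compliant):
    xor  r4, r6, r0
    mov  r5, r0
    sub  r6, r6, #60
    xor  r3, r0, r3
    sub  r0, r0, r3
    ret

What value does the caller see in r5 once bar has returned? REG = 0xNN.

REG = 0xfb

prologue: push r4 → mem[0x8d]=0xdb, sp=0x8d
body[0] xor  r4, r6, r0 → r4=0xca
body[1] mov  r5, r0 → r5=0xfb
body[2] sub  r6, r6, #60 → r6=0xf5
body[3] xor  r3, r0, r3 → r3=0x7e
body[4] sub  r0, r0, r3 → r0=0x7d
epilogue: pop r4=0xdb, sp=0x8e
r5 is caller-saved → body value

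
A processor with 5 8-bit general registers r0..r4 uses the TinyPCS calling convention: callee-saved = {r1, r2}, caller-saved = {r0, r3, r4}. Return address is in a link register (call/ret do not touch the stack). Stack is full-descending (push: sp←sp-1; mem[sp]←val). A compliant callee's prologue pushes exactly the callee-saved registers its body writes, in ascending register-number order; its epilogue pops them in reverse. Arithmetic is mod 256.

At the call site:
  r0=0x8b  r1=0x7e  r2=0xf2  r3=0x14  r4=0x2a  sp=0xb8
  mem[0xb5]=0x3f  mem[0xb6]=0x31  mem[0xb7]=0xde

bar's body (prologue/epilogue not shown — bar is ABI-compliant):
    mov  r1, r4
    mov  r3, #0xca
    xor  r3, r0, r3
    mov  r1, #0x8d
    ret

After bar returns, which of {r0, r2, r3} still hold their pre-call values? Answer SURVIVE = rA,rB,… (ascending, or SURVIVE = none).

SURVIVE = r0,r2

prologue: push r1 → mem[0xb7]=0x7e, sp=0xb7
body[0] mov  r1, r4 → r1=0x2a
body[1] mov  r3, #0xca → r3=0xca
body[2] xor  r3, r0, r3 → r3=0x41
body[3] mov  r1, #0x8d → r1=0x8d
epilogue: pop r1=0x7e, sp=0xb8
r0: caller-saved, written=False
r2: callee-saved, written=False
r3: caller-saved, written=True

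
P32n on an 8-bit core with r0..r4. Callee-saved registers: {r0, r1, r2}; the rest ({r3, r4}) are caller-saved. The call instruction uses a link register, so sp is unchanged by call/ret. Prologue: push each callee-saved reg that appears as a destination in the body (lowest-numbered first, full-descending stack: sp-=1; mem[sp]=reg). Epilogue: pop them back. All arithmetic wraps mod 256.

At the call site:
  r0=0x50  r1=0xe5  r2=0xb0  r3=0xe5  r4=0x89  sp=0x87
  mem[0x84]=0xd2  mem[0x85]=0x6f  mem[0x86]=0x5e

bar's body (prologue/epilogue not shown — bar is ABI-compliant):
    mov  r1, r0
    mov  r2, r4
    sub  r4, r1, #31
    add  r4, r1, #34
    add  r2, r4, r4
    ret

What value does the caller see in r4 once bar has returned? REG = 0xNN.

REG = 0x72

prologue: push r1 -> mem[0x86]=0xe5, sp=0x86
prologue: push r2 -> mem[0x85]=0xb0, sp=0x85
body[0] mov  r1, r0 -> r1=0x50
body[1] mov  r2, r4 -> r2=0x89
body[2] sub  r4, r1, #31 -> r4=0x31
body[3] add  r4, r1, #34 -> r4=0x72
body[4] add  r2, r4, r4 -> r2=0xe4
epilogue: pop r2=0xb0, sp=0x86
epilogue: pop r1=0xe5, sp=0x87
r4 is caller-saved -> body value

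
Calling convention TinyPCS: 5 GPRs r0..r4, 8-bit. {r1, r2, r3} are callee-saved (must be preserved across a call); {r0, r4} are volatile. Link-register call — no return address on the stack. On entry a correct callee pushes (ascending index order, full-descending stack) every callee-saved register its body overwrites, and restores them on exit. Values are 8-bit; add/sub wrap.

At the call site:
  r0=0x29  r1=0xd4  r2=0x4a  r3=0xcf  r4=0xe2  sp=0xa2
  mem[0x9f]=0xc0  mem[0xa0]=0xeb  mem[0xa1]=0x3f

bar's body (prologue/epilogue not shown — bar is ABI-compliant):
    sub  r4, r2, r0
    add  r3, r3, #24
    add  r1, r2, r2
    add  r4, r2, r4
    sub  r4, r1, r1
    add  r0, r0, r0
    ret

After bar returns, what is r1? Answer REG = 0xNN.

prologue: push r1 -> mem[0xa1]=0xd4, sp=0xa1
prologue: push r3 -> mem[0xa0]=0xcf, sp=0xa0
body[0] sub  r4, r2, r0 -> r4=0x21
body[1] add  r3, r3, #24 -> r3=0xe7
body[2] add  r1, r2, r2 -> r1=0x94
body[3] add  r4, r2, r4 -> r4=0x6b
body[4] sub  r4, r1, r1 -> r4=0x00
body[5] add  r0, r0, r0 -> r0=0x52
epilogue: pop r3=0xcf, sp=0xa1
epilogue: pop r1=0xd4, sp=0xa2
r1 is callee-saved -> restored

REG = 0xd4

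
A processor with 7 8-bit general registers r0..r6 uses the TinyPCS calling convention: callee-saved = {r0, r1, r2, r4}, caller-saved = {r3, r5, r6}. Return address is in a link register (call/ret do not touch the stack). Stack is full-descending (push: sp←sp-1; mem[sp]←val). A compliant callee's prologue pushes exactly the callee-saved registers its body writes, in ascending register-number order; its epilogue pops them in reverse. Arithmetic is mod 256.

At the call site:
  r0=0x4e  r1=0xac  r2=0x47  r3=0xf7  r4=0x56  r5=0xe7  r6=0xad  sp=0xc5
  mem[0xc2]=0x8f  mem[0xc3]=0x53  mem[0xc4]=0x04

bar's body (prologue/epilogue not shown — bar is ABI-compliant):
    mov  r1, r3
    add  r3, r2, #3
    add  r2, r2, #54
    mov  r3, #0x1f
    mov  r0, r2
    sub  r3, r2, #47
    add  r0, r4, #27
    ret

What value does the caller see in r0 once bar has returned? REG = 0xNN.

REG = 0x4e

prologue: push r0 -> mem[0xc4]=0x4e, sp=0xc4
prologue: push r1 -> mem[0xc3]=0xac, sp=0xc3
prologue: push r2 -> mem[0xc2]=0x47, sp=0xc2
body[0] mov  r1, r3 -> r1=0xf7
body[1] add  r3, r2, #3 -> r3=0x4a
body[2] add  r2, r2, #54 -> r2=0x7d
body[3] mov  r3, #0x1f -> r3=0x1f
body[4] mov  r0, r2 -> r0=0x7d
body[5] sub  r3, r2, #47 -> r3=0x4e
body[6] add  r0, r4, #27 -> r0=0x71
epilogue: pop r2=0x47, sp=0xc3
epilogue: pop r1=0xac, sp=0xc4
epilogue: pop r0=0x4e, sp=0xc5
r0 is callee-saved -> restored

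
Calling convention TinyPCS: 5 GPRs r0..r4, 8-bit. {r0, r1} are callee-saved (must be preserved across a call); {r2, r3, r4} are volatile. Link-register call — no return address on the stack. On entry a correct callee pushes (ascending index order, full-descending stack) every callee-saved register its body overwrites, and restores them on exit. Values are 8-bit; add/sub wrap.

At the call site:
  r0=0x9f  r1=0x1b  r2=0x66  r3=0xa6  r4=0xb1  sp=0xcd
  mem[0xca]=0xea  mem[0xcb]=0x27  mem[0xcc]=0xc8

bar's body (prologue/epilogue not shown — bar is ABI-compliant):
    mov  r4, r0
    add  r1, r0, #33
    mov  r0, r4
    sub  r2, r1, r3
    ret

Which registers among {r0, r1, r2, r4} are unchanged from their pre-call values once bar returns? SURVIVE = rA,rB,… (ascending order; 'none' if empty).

SURVIVE = r0,r1

prologue: push r0 → mem[0xcc]=0x9f, sp=0xcc
prologue: push r1 → mem[0xcb]=0x1b, sp=0xcb
body[0] mov  r4, r0 → r4=0x9f
body[1] add  r1, r0, #33 → r1=0xc0
body[2] mov  r0, r4 → r0=0x9f
body[3] sub  r2, r1, r3 → r2=0x1a
epilogue: pop r1=0x1b, sp=0xcc
epilogue: pop r0=0x9f, sp=0xcd
r0: callee-saved, written=True
r1: callee-saved, written=True
r2: caller-saved, written=True
r4: caller-saved, written=True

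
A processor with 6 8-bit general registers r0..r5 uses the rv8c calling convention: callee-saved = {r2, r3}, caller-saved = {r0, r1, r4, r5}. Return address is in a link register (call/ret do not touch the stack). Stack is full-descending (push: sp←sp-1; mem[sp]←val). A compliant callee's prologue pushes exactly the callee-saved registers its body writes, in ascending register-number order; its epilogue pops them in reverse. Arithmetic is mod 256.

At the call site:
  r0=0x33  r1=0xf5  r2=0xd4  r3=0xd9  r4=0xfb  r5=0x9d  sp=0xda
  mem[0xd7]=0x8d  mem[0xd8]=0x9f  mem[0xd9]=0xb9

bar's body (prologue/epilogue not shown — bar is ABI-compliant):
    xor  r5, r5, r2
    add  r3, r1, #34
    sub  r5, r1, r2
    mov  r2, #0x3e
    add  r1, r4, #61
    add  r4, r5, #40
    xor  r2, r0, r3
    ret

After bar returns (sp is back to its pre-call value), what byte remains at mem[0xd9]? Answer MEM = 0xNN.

MEM = 0xd4

prologue: push r2 -> mem[0xd9]=0xd4, sp=0xd9
prologue: push r3 -> mem[0xd8]=0xd9, sp=0xd8
body[0] xor  r5, r5, r2 -> r5=0x49
body[1] add  r3, r1, #34 -> r3=0x17
body[2] sub  r5, r1, r2 -> r5=0x21
body[3] mov  r2, #0x3e -> r2=0x3e
body[4] add  r1, r4, #61 -> r1=0x38
body[5] add  r4, r5, #40 -> r4=0x49
body[6] xor  r2, r0, r3 -> r2=0x24
epilogue: pop r3=0xd9, sp=0xd9
epilogue: pop r2=0xd4, sp=0xda
prologue pushed ['r2', 'r3'] at ['0xd9', '0xd8']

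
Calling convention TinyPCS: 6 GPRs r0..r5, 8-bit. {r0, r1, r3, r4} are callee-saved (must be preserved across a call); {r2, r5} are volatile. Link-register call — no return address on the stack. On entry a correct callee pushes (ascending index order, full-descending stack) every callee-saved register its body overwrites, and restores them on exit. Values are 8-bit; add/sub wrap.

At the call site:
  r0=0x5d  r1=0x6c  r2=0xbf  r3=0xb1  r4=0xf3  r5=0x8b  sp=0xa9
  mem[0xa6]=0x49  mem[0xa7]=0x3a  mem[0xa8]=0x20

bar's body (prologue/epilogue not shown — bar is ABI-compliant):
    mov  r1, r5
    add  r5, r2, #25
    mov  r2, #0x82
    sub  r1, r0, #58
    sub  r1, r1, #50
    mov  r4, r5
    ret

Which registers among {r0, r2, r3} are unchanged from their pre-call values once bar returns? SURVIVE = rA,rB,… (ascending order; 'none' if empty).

SURVIVE = r0,r3

prologue: push r1 → mem[0xa8]=0x6c, sp=0xa8
prologue: push r4 → mem[0xa7]=0xf3, sp=0xa7
body[0] mov  r1, r5 → r1=0x8b
body[1] add  r5, r2, #25 → r5=0xd8
body[2] mov  r2, #0x82 → r2=0x82
body[3] sub  r1, r0, #58 → r1=0x23
body[4] sub  r1, r1, #50 → r1=0xf1
body[5] mov  r4, r5 → r4=0xd8
epilogue: pop r4=0xf3, sp=0xa8
epilogue: pop r1=0x6c, sp=0xa9
r0: callee-saved, written=False
r2: caller-saved, written=True
r3: callee-saved, written=False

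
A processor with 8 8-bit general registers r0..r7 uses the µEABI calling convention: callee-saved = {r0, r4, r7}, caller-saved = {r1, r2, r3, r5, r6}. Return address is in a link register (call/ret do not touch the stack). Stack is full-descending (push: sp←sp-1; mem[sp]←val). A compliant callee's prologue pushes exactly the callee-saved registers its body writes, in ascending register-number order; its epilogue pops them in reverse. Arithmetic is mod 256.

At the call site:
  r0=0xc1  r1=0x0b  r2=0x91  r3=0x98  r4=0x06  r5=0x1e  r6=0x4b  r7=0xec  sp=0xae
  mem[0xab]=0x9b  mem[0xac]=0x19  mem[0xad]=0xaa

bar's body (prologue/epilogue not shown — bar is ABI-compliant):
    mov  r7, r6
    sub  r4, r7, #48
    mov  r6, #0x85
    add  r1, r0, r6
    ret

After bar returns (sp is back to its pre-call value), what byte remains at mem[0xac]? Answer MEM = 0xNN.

prologue: push r4 -> mem[0xad]=0x06, sp=0xad
prologue: push r7 -> mem[0xac]=0xec, sp=0xac
body[0] mov  r7, r6 -> r7=0x4b
body[1] sub  r4, r7, #48 -> r4=0x1b
body[2] mov  r6, #0x85 -> r6=0x85
body[3] add  r1, r0, r6 -> r1=0x46
epilogue: pop r7=0xec, sp=0xad
epilogue: pop r4=0x06, sp=0xae
prologue pushed ['r4', 'r7'] at ['0xad', '0xac']

MEM = 0xec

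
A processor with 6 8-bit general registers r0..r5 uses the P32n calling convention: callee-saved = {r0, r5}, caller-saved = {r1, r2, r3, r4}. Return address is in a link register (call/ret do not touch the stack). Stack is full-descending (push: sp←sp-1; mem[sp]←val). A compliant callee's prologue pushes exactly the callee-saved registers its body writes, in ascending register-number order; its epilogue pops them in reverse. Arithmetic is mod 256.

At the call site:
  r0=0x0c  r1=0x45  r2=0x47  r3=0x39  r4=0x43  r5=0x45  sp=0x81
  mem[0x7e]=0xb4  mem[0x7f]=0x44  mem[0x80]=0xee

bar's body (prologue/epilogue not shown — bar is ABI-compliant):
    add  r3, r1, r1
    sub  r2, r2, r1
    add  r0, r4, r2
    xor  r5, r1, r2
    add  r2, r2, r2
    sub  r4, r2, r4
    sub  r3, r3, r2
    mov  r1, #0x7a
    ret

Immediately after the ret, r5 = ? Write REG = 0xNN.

REG = 0x45

prologue: push r0 → mem[0x80]=0x0c, sp=0x80
prologue: push r5 → mem[0x7f]=0x45, sp=0x7f
body[0] add  r3, r1, r1 → r3=0x8a
body[1] sub  r2, r2, r1 → r2=0x02
body[2] add  r0, r4, r2 → r0=0x45
body[3] xor  r5, r1, r2 → r5=0x47
body[4] add  r2, r2, r2 → r2=0x04
body[5] sub  r4, r2, r4 → r4=0xc1
body[6] sub  r3, r3, r2 → r3=0x86
body[7] mov  r1, #0x7a → r1=0x7a
epilogue: pop r5=0x45, sp=0x80
epilogue: pop r0=0x0c, sp=0x81
r5 is callee-saved → restored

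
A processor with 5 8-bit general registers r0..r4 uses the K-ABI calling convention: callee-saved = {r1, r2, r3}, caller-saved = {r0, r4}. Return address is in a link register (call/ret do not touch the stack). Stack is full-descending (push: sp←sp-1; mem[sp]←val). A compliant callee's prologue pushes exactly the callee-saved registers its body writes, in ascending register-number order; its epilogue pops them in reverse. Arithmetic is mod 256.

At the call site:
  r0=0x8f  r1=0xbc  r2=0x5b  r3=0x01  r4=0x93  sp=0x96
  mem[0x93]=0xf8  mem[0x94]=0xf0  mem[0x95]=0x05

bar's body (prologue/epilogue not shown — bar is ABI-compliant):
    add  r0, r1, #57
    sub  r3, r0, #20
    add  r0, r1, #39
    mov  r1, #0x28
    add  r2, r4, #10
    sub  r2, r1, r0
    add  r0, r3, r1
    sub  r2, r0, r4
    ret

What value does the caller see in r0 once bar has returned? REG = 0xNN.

REG = 0x09

prologue: push r1 → mem[0x95]=0xbc, sp=0x95
prologue: push r2 → mem[0x94]=0x5b, sp=0x94
prologue: push r3 → mem[0x93]=0x01, sp=0x93
body[0] add  r0, r1, #57 → r0=0xf5
body[1] sub  r3, r0, #20 → r3=0xe1
body[2] add  r0, r1, #39 → r0=0xe3
body[3] mov  r1, #0x28 → r1=0x28
body[4] add  r2, r4, #10 → r2=0x9d
body[5] sub  r2, r1, r0 → r2=0x45
body[6] add  r0, r3, r1 → r0=0x09
body[7] sub  r2, r0, r4 → r2=0x76
epilogue: pop r3=0x01, sp=0x94
epilogue: pop r2=0x5b, sp=0x95
epilogue: pop r1=0xbc, sp=0x96
r0 is caller-saved → body value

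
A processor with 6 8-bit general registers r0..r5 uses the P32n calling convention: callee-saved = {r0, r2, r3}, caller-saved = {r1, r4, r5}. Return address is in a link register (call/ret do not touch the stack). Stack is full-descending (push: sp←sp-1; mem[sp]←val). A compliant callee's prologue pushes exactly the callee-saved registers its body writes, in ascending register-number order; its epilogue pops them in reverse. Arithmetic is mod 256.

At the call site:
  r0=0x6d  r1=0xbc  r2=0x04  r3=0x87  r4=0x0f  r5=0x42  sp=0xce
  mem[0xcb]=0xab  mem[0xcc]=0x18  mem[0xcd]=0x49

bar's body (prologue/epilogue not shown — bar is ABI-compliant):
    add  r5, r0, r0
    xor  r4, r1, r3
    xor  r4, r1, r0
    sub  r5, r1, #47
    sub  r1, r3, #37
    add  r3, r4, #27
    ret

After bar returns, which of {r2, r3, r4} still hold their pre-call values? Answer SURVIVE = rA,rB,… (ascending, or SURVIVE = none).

prologue: push r3 -> mem[0xcd]=0x87, sp=0xcd
body[0] add  r5, r0, r0 -> r5=0xda
body[1] xor  r4, r1, r3 -> r4=0x3b
body[2] xor  r4, r1, r0 -> r4=0xd1
body[3] sub  r5, r1, #47 -> r5=0x8d
body[4] sub  r1, r3, #37 -> r1=0x62
body[5] add  r3, r4, #27 -> r3=0xec
epilogue: pop r3=0x87, sp=0xce
r2: callee-saved, written=False
r3: callee-saved, written=True
r4: caller-saved, written=True

SURVIVE = r2,r3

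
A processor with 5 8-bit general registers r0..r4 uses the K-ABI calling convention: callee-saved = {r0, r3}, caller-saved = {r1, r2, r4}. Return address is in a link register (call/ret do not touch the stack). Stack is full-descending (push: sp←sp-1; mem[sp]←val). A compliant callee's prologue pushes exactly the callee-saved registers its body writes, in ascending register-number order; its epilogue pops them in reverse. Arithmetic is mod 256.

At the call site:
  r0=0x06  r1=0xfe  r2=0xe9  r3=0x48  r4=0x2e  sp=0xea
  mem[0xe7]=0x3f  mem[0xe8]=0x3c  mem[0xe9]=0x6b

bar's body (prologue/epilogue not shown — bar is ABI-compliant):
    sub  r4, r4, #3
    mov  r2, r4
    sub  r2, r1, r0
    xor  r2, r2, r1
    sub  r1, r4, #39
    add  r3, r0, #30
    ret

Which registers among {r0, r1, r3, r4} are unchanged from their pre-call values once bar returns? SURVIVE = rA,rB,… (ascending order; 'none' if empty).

SURVIVE = r0,r3

prologue: push r3 → mem[0xe9]=0x48, sp=0xe9
body[0] sub  r4, r4, #3 → r4=0x2b
body[1] mov  r2, r4 → r2=0x2b
body[2] sub  r2, r1, r0 → r2=0xf8
body[3] xor  r2, r2, r1 → r2=0x06
body[4] sub  r1, r4, #39 → r1=0x04
body[5] add  r3, r0, #30 → r3=0x24
epilogue: pop r3=0x48, sp=0xea
r0: callee-saved, written=False
r1: caller-saved, written=True
r3: callee-saved, written=True
r4: caller-saved, written=True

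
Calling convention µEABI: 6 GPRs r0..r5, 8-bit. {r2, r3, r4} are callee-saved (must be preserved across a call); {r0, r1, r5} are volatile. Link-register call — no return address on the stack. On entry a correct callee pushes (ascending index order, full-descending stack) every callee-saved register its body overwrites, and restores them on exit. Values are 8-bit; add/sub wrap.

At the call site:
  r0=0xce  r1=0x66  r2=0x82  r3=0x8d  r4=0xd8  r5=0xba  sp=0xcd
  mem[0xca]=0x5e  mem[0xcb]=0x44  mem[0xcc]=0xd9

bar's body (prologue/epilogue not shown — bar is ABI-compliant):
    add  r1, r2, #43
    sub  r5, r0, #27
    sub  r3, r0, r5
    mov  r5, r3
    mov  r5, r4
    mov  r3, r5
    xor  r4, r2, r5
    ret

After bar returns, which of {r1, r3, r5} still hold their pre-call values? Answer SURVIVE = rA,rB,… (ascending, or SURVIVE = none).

prologue: push r3 -> mem[0xcc]=0x8d, sp=0xcc
prologue: push r4 -> mem[0xcb]=0xd8, sp=0xcb
body[0] add  r1, r2, #43 -> r1=0xad
body[1] sub  r5, r0, #27 -> r5=0xb3
body[2] sub  r3, r0, r5 -> r3=0x1b
body[3] mov  r5, r3 -> r5=0x1b
body[4] mov  r5, r4 -> r5=0xd8
body[5] mov  r3, r5 -> r3=0xd8
body[6] xor  r4, r2, r5 -> r4=0x5a
epilogue: pop r4=0xd8, sp=0xcc
epilogue: pop r3=0x8d, sp=0xcd
r1: caller-saved, written=True
r3: callee-saved, written=True
r5: caller-saved, written=True

SURVIVE = r3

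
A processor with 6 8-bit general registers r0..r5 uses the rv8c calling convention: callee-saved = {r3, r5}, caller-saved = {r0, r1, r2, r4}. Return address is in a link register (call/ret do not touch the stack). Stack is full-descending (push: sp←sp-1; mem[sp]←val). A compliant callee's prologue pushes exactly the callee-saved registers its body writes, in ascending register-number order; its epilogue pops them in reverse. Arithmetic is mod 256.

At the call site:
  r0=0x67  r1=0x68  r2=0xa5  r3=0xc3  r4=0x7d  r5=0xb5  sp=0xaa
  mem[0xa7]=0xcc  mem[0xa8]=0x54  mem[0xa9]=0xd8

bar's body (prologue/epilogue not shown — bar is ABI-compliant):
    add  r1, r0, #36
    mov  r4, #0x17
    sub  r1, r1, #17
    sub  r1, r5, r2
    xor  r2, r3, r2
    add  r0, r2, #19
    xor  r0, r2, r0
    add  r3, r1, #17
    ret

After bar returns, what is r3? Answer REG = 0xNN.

prologue: push r3 -> mem[0xa9]=0xc3, sp=0xa9
body[0] add  r1, r0, #36 -> r1=0x8b
body[1] mov  r4, #0x17 -> r4=0x17
body[2] sub  r1, r1, #17 -> r1=0x7a
body[3] sub  r1, r5, r2 -> r1=0x10
body[4] xor  r2, r3, r2 -> r2=0x66
body[5] add  r0, r2, #19 -> r0=0x79
body[6] xor  r0, r2, r0 -> r0=0x1f
body[7] add  r3, r1, #17 -> r3=0x21
epilogue: pop r3=0xc3, sp=0xaa
r3 is callee-saved -> restored

REG = 0xc3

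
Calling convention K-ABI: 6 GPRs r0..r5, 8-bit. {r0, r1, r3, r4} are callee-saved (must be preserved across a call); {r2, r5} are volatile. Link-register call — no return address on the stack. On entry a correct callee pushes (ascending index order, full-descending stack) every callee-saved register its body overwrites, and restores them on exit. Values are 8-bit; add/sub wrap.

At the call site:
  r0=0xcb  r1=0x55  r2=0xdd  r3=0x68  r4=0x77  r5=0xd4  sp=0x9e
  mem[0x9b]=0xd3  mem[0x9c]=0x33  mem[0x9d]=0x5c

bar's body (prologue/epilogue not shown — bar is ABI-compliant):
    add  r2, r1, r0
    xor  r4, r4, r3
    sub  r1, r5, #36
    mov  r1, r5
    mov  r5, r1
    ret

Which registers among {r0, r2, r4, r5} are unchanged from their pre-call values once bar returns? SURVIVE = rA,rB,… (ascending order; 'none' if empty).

prologue: push r1 -> mem[0x9d]=0x55, sp=0x9d
prologue: push r4 -> mem[0x9c]=0x77, sp=0x9c
body[0] add  r2, r1, r0 -> r2=0x20
body[1] xor  r4, r4, r3 -> r4=0x1f
body[2] sub  r1, r5, #36 -> r1=0xb0
body[3] mov  r1, r5 -> r1=0xd4
body[4] mov  r5, r1 -> r5=0xd4
epilogue: pop r4=0x77, sp=0x9d
epilogue: pop r1=0x55, sp=0x9e
r0: callee-saved, written=False
r2: caller-saved, written=True
r4: callee-saved, written=True
r5: caller-saved, written=True

SURVIVE = r0,r4,r5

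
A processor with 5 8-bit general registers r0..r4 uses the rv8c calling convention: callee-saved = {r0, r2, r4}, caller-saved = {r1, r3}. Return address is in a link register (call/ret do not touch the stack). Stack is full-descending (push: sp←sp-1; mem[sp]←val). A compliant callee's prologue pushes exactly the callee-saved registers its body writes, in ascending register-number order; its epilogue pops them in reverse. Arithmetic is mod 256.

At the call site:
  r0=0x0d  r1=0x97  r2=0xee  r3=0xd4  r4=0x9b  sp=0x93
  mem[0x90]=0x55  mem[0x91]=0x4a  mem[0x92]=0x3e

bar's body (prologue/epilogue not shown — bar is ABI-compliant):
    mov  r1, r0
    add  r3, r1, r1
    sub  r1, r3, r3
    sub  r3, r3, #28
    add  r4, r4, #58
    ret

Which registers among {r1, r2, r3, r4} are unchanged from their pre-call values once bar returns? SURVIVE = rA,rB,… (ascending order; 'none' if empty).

prologue: push r4 -> mem[0x92]=0x9b, sp=0x92
body[0] mov  r1, r0 -> r1=0x0d
body[1] add  r3, r1, r1 -> r3=0x1a
body[2] sub  r1, r3, r3 -> r1=0x00
body[3] sub  r3, r3, #28 -> r3=0xfe
body[4] add  r4, r4, #58 -> r4=0xd5
epilogue: pop r4=0x9b, sp=0x93
r1: caller-saved, written=True
r2: callee-saved, written=False
r3: caller-saved, written=True
r4: callee-saved, written=True

SURVIVE = r2,r4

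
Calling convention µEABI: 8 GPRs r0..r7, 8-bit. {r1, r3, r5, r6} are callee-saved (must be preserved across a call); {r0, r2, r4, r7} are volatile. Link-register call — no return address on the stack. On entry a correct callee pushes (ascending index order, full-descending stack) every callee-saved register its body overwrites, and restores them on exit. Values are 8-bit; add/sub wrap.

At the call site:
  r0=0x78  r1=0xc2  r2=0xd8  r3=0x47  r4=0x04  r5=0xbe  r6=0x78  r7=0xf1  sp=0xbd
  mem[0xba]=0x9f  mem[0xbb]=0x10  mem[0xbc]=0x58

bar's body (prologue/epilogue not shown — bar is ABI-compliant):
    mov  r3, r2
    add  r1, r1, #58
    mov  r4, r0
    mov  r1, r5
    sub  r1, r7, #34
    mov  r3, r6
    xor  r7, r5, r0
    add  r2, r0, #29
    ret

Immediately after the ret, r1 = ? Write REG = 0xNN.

REG = 0xc2

prologue: push r1 -> mem[0xbc]=0xc2, sp=0xbc
prologue: push r3 -> mem[0xbb]=0x47, sp=0xbb
body[0] mov  r3, r2 -> r3=0xd8
body[1] add  r1, r1, #58 -> r1=0xfc
body[2] mov  r4, r0 -> r4=0x78
body[3] mov  r1, r5 -> r1=0xbe
body[4] sub  r1, r7, #34 -> r1=0xcf
body[5] mov  r3, r6 -> r3=0x78
body[6] xor  r7, r5, r0 -> r7=0xc6
body[7] add  r2, r0, #29 -> r2=0x95
epilogue: pop r3=0x47, sp=0xbc
epilogue: pop r1=0xc2, sp=0xbd
r1 is callee-saved -> restored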